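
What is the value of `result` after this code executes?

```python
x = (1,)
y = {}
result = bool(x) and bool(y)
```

x = (1,); y = {}; result = False

False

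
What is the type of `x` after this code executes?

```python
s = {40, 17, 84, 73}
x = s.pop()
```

Popping from set[int] returns int

int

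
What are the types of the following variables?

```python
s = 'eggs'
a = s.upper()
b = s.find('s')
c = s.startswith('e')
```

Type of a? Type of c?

upper() returns str; startswith() returns bool

str, bool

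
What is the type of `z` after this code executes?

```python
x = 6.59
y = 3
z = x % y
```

float % int = float

float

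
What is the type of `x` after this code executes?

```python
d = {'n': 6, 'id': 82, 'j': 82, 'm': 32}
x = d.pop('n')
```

dict.pop() returns the value

int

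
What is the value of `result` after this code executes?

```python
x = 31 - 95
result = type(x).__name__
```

x is int; result = 'int'

'int'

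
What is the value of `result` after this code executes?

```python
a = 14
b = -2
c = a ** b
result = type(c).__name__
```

a is int; b is int; c is float; result = 'float'

'float'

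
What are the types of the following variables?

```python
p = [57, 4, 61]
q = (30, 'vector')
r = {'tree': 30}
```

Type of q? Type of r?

q is assigned a tuple (parenthesized, comma-separated values); r is assigned a dict literal ({key: value})

tuple, dict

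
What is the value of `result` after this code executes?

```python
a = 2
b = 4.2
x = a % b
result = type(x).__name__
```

a is int; b is float; x is float; result = 'float'

'float'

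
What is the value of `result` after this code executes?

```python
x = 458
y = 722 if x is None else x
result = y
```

x = 458; y = 458; result = 458

458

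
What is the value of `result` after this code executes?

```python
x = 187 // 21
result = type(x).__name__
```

x is int; result = 'int'

'int'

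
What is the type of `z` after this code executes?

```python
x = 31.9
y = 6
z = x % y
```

float % int = float

float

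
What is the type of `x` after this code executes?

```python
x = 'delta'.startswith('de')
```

str.startswith() returns bool

bool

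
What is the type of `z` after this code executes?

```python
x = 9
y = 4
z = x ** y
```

positive int ** positive int = int

int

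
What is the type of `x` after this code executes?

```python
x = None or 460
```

'or' with None returns the other truthy value

int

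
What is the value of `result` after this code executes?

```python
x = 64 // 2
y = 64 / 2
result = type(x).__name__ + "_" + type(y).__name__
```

x is int; y is float; result = 'int_float'

'int_float'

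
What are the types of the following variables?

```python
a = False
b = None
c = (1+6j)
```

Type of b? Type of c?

b is assigned None, whose type is NoneType; c is assigned (1+6j), an int plus an imaginary literal (j suffix), which evaluates to complex

NoneType, complex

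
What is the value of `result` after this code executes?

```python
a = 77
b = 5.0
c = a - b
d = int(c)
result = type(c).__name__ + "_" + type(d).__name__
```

a is int; b is float; c is float; d is int; result = 'float_int'

'float_int'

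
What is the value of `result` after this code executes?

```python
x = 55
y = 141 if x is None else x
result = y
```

x = 55; y = 55; result = 55

55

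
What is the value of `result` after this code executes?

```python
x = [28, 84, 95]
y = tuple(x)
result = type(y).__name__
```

x is list; y is tuple; result = 'tuple'

'tuple'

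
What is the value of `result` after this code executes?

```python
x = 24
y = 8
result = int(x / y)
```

x = 24; y = 8; result = 3

3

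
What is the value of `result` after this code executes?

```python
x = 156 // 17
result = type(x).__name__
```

x is int; result = 'int'

'int'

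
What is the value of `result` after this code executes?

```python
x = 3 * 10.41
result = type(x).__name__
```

x is float; result = 'float'

'float'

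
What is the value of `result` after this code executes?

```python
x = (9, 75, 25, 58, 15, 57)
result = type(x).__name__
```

x is tuple; result = 'tuple'

'tuple'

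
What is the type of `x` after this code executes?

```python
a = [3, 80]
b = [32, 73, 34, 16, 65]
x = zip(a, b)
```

zip() returns a zip object

zip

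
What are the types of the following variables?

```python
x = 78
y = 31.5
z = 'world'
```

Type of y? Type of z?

y is assigned a number with a decimal point, so it is a float; z is assigned a quoted string literal, so it is a str

float, str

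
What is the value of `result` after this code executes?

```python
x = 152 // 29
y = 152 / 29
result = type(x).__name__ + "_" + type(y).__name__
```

x is int; y is float; result = 'int_float'

'int_float'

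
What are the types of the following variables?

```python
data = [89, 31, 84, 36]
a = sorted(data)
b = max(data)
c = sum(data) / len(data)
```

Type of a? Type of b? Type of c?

sorted() returns list; max of ints returns int; int / int = float

list, int, float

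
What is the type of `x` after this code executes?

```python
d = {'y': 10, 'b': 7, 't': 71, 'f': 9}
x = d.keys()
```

.keys() returns dict_keys view

dict_keys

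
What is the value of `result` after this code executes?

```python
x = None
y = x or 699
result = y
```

x = None; y = 699; result = 699

699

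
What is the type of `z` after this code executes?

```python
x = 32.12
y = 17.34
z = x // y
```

float // float = float

float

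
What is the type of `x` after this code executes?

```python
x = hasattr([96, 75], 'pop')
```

hasattr() returns bool

bool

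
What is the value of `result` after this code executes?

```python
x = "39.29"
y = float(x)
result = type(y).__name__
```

x is str; y is float; result = 'float'

'float'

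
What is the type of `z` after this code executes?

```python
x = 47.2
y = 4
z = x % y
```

float % int = float

float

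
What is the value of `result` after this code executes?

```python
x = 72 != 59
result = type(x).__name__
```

x is bool; result = 'bool'

'bool'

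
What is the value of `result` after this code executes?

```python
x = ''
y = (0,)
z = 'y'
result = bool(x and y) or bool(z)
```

x = ''; y = (0,); z = 'y'; result = True

True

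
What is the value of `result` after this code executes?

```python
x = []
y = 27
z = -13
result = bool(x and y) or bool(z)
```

x = []; y = 27; z = -13; result = True

True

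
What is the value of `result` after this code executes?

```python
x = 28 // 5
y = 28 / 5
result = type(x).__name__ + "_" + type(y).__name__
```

x is int; y is float; result = 'int_float'

'int_float'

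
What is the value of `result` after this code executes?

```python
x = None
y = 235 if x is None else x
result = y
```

x = None; y = 235; result = 235

235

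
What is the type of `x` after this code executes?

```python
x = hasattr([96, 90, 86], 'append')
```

hasattr() returns bool

bool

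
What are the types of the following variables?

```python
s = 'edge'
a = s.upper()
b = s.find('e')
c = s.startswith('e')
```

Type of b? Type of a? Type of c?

find() returns int; upper() returns str; startswith() returns bool

int, str, bool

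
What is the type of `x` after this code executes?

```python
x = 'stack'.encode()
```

str.encode() returns bytes

bytes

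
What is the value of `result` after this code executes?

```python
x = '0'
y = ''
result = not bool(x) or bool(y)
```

x = '0'; y = ''; result = False

False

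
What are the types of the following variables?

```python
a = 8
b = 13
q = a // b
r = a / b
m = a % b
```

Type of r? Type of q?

/ returns float; // returns int

float, int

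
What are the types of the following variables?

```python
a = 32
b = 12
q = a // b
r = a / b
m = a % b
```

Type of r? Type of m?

/ returns float; % of ints returns int

float, int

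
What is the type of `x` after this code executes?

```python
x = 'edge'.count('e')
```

str.count() returns int

int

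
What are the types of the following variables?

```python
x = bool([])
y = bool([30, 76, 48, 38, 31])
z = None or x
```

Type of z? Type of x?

None or bool returns the bool; bool() returns bool

bool, bool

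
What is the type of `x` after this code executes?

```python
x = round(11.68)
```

round() with no decimal places returns int

int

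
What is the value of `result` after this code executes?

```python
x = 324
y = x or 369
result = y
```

x = 324; y = 324; result = 324

324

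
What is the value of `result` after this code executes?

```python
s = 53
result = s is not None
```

s = 53; result = True

True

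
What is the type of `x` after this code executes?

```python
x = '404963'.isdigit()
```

str.isdigit() returns bool

bool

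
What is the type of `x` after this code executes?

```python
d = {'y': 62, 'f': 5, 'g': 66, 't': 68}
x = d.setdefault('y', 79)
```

dict.setdefault() returns the (existing or default) value

int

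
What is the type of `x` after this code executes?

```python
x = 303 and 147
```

'and' with truthy values returns last operand (int)

int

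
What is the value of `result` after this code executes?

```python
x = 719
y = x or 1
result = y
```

x = 719; y = 719; result = 719

719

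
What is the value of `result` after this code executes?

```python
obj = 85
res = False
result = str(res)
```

obj = 85; res = False; result = 'False'

'False'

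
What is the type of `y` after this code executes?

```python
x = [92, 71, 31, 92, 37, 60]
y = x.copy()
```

list.copy() returns list

list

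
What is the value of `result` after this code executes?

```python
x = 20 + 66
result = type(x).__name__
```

x is int; result = 'int'

'int'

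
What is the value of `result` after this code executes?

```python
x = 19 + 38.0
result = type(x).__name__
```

x is float; result = 'float'

'float'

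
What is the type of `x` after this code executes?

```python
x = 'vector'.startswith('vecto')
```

str.startswith() returns bool

bool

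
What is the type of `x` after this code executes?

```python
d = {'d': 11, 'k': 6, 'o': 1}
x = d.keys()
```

.keys() returns dict_keys view

dict_keys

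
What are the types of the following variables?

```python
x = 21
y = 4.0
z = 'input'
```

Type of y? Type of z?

y is assigned a number with a decimal point, so it is a float; z is assigned a quoted string literal, so it is a str

float, str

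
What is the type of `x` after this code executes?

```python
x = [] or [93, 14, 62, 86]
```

'or' returns first truthy value (list)

list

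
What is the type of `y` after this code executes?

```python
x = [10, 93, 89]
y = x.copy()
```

list.copy() returns list

list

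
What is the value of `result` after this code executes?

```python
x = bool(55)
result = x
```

x = True; result = True

True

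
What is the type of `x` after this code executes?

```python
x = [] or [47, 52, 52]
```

'or' returns first truthy value (list)

list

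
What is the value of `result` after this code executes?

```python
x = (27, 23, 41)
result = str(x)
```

x = (27, 23, 41); result = '(27, 23, 41)'

'(27, 23, 41)'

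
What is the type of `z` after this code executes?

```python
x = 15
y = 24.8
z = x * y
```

int * float = float

float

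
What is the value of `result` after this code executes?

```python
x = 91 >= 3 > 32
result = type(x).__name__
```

x is bool; result = 'bool'

'bool'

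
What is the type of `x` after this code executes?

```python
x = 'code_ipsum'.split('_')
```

str.split() returns list

list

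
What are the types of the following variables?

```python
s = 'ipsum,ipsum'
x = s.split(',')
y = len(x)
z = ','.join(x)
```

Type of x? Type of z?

str.split() returns list; str.join() returns str

list, str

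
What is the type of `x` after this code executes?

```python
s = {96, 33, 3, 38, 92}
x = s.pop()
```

Popping from set[int] returns int

int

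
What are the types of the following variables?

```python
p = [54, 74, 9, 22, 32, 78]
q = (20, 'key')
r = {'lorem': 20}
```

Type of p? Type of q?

p is assigned a list literal (square brackets); q is assigned a tuple (parenthesized, comma-separated values)

list, tuple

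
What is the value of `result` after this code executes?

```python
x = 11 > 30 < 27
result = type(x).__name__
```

x is bool; result = 'bool'

'bool'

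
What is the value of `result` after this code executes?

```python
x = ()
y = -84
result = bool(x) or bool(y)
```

x = (); y = -84; result = True

True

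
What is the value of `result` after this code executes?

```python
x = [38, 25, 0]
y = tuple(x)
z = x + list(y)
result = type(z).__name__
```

x is list; y is tuple; z is list; result = 'list'

'list'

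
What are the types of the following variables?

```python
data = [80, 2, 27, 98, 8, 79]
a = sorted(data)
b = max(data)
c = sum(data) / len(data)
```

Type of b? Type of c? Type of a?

max of ints returns int; int / int = float; sorted() returns list

int, float, list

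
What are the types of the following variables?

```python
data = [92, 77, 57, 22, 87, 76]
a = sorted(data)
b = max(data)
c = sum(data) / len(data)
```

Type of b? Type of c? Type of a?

max of ints returns int; int / int = float; sorted() returns list

int, float, list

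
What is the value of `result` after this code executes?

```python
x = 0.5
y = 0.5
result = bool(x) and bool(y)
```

x = 0.5; y = 0.5; result = True

True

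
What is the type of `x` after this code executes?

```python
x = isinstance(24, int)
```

isinstance() returns bool

bool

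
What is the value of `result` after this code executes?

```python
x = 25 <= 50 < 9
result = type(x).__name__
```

x is bool; result = 'bool'

'bool'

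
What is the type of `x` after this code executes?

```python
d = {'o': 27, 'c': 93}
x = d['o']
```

Accessing dict[str, int] with str key returns int

int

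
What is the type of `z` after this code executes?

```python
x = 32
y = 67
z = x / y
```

int / int = float

float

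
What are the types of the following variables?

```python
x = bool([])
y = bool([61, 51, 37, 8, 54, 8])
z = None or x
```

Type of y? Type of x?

bool() returns bool; bool() returns bool

bool, bool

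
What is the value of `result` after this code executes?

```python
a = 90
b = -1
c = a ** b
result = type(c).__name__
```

a is int; b is int; c is float; result = 'float'

'float'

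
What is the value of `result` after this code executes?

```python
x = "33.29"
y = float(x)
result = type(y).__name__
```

x is str; y is float; result = 'float'

'float'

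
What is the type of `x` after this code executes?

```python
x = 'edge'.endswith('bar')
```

str.endswith() returns bool

bool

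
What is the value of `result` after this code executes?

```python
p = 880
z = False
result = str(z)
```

p = 880; z = False; result = 'False'

'False'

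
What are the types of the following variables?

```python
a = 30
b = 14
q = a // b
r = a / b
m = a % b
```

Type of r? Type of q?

/ returns float; // returns int

float, int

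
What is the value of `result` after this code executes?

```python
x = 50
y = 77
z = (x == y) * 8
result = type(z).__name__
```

x is int; y is int; z is int; result = 'int'

'int'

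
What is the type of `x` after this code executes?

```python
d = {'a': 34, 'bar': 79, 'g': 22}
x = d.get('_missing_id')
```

dict.get() returns None when key not found

NoneType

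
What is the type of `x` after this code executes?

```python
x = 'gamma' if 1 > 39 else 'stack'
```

Both branches of conditional are str

str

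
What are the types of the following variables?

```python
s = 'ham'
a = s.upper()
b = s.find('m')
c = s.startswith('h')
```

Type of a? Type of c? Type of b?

upper() returns str; startswith() returns bool; find() returns int

str, bool, int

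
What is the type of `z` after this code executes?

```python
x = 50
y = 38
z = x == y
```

Equality comparison returns bool

bool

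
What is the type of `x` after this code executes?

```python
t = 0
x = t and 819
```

'and' returns first falsy value (0 is int)

int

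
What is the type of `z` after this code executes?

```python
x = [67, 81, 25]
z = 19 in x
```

'in' operator returns bool

bool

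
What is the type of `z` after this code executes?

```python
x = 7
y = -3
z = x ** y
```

int ** negative = float

float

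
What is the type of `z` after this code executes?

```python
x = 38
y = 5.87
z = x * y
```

int * float = float

float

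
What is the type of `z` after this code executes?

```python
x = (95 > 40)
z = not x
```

'not' returns bool

bool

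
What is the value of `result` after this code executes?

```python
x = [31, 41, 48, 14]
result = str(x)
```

x = [31, 41, 48, 14]; result = '[31, 41, 48, 14]'

'[31, 41, 48, 14]'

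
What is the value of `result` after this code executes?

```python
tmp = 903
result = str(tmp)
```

tmp = 903; result = '903'

'903'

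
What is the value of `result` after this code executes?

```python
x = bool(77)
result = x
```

x = True; result = True

True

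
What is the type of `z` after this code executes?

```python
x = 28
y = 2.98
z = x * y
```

int * float = float

float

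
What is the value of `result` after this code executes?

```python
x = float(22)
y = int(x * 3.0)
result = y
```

x = 22.0; y = 66; result = 66

66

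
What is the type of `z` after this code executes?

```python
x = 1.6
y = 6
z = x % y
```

float % int = float

float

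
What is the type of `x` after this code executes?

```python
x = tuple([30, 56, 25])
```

tuple() constructor returns tuple

tuple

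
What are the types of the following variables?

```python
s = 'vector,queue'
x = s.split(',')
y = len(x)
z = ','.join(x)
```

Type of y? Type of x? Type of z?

len() returns int; str.split() returns list; str.join() returns str

int, list, str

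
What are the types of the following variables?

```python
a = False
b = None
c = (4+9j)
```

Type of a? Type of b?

a is assigned the constant False, which has type bool; b is assigned None, whose type is NoneType

bool, NoneType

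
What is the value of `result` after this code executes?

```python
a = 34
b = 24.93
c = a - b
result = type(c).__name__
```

a is int; b is float; c is float; result = 'float'

'float'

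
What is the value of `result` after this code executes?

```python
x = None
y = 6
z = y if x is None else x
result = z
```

x = None; y = 6; z = 6; result = 6

6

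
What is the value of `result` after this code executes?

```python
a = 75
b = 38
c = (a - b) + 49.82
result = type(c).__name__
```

a is int; b is int; c is float; result = 'float'

'float'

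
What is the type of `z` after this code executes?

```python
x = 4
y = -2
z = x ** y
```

int ** negative = float

float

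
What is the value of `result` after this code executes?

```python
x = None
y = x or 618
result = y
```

x = None; y = 618; result = 618

618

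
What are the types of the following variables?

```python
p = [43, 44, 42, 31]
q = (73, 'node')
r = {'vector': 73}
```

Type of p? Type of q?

p is assigned a list literal (square brackets); q is assigned a tuple (parenthesized, comma-separated values)

list, tuple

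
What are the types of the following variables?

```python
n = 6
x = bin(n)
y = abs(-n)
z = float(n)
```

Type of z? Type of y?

float() returns float; abs() of int returns int

float, int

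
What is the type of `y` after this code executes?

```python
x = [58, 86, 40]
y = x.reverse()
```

list.reverse() returns None

NoneType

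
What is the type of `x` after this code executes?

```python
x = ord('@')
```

ord() returns int (code point)

int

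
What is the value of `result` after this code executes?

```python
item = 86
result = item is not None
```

item = 86; result = True

True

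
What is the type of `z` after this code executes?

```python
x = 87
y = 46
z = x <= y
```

Comparison returns bool

bool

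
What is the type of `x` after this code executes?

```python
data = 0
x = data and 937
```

'and' returns first falsy value (0 is int)

int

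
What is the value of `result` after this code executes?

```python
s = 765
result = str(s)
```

s = 765; result = '765'

'765'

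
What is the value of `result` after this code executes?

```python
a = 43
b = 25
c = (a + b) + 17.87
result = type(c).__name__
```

a is int; b is int; c is float; result = 'float'

'float'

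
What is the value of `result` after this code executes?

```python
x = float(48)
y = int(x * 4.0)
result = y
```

x = 48.0; y = 192; result = 192

192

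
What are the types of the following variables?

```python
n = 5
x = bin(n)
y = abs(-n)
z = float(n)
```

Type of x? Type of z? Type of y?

bin() returns str; float() returns float; abs() of int returns int

str, float, int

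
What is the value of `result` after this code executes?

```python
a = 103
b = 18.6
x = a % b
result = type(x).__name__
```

a is int; b is float; x is float; result = 'float'

'float'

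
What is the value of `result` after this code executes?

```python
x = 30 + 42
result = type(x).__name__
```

x is int; result = 'int'

'int'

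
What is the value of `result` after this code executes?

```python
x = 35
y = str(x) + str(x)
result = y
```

x = 35; y = '3535'; result = '3535'

'3535'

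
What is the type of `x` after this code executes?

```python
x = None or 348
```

'or' with None returns the other truthy value

int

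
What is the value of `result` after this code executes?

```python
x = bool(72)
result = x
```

x = True; result = True

True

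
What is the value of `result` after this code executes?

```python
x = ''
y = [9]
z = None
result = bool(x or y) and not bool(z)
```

x = ''; y = [9]; z = None; result = True

True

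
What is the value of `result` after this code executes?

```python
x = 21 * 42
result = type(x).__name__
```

x is int; result = 'int'

'int'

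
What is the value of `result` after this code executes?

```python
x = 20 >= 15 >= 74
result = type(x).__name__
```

x is bool; result = 'bool'

'bool'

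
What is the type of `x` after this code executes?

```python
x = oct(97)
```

oct() returns str representation

str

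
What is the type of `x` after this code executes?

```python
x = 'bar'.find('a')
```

str.find() returns int index

int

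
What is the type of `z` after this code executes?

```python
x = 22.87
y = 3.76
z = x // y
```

float // float = float

float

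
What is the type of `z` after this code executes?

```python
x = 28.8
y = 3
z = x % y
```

float % int = float

float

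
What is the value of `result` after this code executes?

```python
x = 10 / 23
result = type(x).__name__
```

x is float; result = 'float'

'float'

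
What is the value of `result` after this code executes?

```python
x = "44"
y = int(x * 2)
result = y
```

x = '44'; y = 4444; result = 4444

4444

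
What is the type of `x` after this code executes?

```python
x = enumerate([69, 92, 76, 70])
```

enumerate() returns an enumerate object

enumerate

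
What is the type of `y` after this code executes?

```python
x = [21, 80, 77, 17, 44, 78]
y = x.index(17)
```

list.index() returns int

int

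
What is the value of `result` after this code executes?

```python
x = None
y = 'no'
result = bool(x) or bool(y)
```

x = None; y = 'no'; result = True

True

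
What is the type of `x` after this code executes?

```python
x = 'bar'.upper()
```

str.upper() returns str

str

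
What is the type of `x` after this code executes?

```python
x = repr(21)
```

repr() returns str

str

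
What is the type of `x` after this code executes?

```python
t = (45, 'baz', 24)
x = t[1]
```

Index 1 of tuple is a str literal

str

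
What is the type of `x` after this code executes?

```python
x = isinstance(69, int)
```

isinstance() returns bool

bool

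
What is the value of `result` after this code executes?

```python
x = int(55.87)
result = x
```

x = 55; result = 55

55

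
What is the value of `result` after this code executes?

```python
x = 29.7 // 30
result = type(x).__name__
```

x is float; result = 'float'

'float'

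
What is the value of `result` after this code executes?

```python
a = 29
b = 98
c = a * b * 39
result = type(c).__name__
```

a is int; b is int; c is int; result = 'int'

'int'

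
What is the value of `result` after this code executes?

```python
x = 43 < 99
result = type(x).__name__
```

x is bool; result = 'bool'

'bool'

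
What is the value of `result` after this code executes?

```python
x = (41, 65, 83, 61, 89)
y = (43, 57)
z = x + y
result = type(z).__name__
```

x is tuple; y is tuple; z is tuple; result = 'tuple'

'tuple'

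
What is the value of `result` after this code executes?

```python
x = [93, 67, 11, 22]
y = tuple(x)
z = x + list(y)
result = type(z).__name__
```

x is list; y is tuple; z is list; result = 'list'

'list'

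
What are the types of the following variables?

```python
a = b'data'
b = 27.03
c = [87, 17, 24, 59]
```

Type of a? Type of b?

a is assigned a bytes literal (b'...' prefix); b is assigned a number with a decimal point, so it is a float

bytes, float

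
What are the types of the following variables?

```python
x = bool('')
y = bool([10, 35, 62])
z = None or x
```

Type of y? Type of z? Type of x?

bool() returns bool; None or bool returns the bool; bool() returns bool

bool, bool, bool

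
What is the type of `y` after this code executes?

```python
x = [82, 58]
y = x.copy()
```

list.copy() returns list

list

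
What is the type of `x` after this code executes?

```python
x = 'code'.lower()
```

str.lower() returns str

str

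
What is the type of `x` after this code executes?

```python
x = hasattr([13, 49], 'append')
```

hasattr() returns bool

bool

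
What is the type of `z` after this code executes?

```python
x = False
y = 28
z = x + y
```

bool + int = int (bool is subclass of int)

int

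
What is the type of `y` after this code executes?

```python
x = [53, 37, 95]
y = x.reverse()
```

list.reverse() returns None

NoneType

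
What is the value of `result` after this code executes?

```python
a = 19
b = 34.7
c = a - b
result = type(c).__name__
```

a is int; b is float; c is float; result = 'float'

'float'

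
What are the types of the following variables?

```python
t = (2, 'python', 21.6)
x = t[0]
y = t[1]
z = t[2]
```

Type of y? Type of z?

tuple[1] is str; tuple[2] is float

str, float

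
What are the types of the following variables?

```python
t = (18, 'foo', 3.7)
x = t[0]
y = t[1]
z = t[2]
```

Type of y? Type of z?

tuple[1] is str; tuple[2] is float

str, float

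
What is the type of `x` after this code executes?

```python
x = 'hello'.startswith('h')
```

str.startswith() returns bool

bool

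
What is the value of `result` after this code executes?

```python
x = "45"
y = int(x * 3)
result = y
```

x = '45'; y = 454545; result = 454545

454545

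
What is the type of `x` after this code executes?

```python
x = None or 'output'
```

'or' with None returns the other truthy value (str)

str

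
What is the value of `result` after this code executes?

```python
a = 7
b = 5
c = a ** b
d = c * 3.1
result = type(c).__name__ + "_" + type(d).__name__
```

a is int; b is int; c is int; d is float; result = 'int_float'

'int_float'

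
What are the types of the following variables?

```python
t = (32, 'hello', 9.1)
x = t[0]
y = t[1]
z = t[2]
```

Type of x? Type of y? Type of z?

tuple[0] is int; tuple[1] is str; tuple[2] is float

int, str, float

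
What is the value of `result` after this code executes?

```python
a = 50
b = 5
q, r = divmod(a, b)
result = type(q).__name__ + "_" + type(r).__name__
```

a is int; b is int; q is int; r is int; result = 'int_int'

'int_int'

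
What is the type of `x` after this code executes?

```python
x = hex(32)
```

hex() returns str representation

str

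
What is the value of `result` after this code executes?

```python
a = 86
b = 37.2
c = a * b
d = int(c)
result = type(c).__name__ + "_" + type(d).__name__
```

a is int; b is float; c is float; d is int; result = 'float_int'

'float_int'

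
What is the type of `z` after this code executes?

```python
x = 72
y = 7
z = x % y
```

int % int = int

int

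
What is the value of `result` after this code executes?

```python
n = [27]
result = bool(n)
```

n = [27]; result = True

True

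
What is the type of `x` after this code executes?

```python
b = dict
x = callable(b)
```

callable() returns bool

bool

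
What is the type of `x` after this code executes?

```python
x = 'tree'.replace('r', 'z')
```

str.replace() returns str

str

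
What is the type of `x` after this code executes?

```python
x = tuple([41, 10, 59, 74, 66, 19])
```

tuple() constructor returns tuple

tuple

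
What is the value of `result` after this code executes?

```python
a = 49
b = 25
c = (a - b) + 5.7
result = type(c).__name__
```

a is int; b is int; c is float; result = 'float'

'float'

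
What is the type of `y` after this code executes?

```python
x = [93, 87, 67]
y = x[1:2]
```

Slicing a list returns a list

list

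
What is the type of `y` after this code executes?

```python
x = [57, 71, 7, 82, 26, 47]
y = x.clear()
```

list.clear() returns None

NoneType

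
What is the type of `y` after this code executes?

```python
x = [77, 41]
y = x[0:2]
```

Slicing a list returns a list

list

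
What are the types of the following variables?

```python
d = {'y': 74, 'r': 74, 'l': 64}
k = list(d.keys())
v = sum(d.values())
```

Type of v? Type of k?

sum of ints is int; list() converts to list

int, list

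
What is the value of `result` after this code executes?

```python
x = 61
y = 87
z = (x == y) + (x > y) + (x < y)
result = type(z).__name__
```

x is int; y is int; z is int; result = 'int'

'int'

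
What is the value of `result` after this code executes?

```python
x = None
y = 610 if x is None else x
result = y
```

x = None; y = 610; result = 610

610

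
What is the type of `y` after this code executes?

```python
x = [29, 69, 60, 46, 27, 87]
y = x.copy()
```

list.copy() returns list

list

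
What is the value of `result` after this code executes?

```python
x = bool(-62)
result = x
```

x = True; result = True

True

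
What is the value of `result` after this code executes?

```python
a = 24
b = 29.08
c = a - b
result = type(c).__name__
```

a is int; b is float; c is float; result = 'float'

'float'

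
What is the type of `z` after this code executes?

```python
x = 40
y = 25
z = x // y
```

int // int = int

int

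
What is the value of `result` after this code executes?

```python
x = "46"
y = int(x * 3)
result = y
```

x = '46'; y = 464646; result = 464646

464646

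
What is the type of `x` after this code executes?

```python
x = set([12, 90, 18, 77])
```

set() constructor returns set

set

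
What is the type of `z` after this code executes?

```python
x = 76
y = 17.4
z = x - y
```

int - float = float

float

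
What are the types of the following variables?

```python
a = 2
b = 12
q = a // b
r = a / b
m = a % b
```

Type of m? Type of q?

% of ints returns int; // returns int

int, int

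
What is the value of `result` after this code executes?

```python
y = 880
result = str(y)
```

y = 880; result = '880'

'880'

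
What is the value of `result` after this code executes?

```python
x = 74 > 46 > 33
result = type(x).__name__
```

x is bool; result = 'bool'

'bool'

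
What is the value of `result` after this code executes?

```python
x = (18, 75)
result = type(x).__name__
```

x is tuple; result = 'tuple'

'tuple'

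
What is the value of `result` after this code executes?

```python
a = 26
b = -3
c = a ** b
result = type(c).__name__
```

a is int; b is int; c is float; result = 'float'

'float'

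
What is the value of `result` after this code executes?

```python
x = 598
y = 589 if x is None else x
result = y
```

x = 598; y = 598; result = 598

598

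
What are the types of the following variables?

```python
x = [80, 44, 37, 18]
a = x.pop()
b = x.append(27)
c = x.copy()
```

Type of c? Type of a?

copy() returns list; pop() returns element

list, int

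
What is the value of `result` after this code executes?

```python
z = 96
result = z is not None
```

z = 96; result = True

True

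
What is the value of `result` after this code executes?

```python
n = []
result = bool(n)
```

n = []; result = False

False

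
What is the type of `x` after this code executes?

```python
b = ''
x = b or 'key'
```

'or' returns first truthy value (str)

str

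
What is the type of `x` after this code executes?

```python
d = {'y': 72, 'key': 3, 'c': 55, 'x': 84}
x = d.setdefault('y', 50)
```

dict.setdefault() returns the (existing or default) value

int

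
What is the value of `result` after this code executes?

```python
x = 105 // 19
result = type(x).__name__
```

x is int; result = 'int'

'int'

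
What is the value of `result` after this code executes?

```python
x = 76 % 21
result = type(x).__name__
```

x is int; result = 'int'

'int'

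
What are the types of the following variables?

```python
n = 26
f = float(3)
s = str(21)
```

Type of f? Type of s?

f is assigned the result of calling float(), which returns a float; s is assigned the result of calling str(), which returns a str

float, str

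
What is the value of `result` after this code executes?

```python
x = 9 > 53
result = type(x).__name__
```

x is bool; result = 'bool'

'bool'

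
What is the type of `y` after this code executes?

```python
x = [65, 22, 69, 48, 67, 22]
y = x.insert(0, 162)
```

list.insert() returns None

NoneType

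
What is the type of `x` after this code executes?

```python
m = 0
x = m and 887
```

'and' returns first falsy value (0 is int)

int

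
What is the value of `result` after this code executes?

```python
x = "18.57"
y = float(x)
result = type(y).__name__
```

x is str; y is float; result = 'float'

'float'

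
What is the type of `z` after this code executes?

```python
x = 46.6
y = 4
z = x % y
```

float % int = float

float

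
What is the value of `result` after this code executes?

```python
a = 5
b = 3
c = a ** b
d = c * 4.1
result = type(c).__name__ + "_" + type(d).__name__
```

a is int; b is int; c is int; d is float; result = 'int_float'

'int_float'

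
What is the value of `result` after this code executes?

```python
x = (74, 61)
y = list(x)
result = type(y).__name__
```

x is tuple; y is list; result = 'list'

'list'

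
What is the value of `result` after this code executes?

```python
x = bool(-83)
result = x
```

x = True; result = True

True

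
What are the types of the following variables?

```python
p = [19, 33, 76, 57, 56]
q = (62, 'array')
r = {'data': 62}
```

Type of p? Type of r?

p is assigned a list literal (square brackets); r is assigned a dict literal ({key: value})

list, dict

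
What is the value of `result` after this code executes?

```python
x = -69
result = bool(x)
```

x = -69; result = True

True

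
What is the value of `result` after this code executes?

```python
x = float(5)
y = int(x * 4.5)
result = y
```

x = 5.0; y = 22; result = 22

22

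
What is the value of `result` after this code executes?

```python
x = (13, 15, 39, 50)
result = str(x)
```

x = (13, 15, 39, 50); result = '(13, 15, 39, 50)'

'(13, 15, 39, 50)'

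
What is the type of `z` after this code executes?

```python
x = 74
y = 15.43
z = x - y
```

int - float = float

float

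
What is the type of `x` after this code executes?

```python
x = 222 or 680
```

'or' returns first truthy value (int)

int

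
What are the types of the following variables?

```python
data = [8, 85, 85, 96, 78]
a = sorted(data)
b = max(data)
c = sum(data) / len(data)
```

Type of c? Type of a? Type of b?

int / int = float; sorted() returns list; max of ints returns int

float, list, int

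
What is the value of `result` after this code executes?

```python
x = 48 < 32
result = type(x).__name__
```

x is bool; result = 'bool'

'bool'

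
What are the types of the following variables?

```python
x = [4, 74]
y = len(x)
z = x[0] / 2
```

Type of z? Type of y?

int / int = float; len() returns int

float, int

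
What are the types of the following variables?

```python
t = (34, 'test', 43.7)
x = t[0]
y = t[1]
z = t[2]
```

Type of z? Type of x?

tuple[2] is float; tuple[0] is int

float, int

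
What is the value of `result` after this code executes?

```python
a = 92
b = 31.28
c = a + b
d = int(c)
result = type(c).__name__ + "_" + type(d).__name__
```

a is int; b is float; c is float; d is int; result = 'float_int'

'float_int'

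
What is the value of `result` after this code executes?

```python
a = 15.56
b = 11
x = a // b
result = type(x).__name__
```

a is float; b is int; x is float; result = 'float'

'float'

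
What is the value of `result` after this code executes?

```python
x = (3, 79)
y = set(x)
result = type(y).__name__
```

x is tuple; y is set; result = 'set'

'set'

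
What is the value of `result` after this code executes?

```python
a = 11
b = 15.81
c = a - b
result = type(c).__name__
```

a is int; b is float; c is float; result = 'float'

'float'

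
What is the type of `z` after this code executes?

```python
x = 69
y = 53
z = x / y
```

int / int = float

float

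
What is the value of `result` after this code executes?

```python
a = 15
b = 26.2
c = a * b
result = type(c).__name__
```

a is int; b is float; c is float; result = 'float'

'float'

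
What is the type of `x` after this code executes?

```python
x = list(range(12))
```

list(range()) returns list

list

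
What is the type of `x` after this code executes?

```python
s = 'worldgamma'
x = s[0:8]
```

Slicing a str returns str

str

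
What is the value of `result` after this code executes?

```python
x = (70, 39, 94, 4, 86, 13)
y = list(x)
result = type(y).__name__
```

x is tuple; y is list; result = 'list'

'list'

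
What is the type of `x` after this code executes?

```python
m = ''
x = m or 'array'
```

'or' returns first truthy value (str)

str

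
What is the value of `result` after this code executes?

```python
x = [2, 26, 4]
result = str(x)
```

x = [2, 26, 4]; result = '[2, 26, 4]'

'[2, 26, 4]'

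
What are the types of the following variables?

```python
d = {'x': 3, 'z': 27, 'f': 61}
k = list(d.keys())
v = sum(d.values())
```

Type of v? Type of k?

sum of ints is int; list() converts to list

int, list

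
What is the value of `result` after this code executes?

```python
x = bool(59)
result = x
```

x = True; result = True

True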